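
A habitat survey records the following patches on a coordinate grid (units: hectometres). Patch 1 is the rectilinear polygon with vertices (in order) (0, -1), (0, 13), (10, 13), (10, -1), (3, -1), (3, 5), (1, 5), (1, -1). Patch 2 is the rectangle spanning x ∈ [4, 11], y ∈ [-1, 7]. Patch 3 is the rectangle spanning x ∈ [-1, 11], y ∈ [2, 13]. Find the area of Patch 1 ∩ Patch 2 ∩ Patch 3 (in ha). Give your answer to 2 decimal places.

The intersection is the polygon with vertices (4,7), (10,7), (10,2), (4,2).
By the shoelace formula its area is 30.00.

30.00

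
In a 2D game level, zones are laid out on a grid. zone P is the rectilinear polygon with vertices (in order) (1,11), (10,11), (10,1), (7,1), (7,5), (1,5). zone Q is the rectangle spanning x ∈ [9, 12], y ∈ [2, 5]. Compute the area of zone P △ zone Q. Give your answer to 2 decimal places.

69.00

|zone P| = 66, |zone Q| = 9, |zone P∩zone Q| = 3.
|zone P △ zone Q| = |zone P| + |zone Q| − 2·|zone P∩zone Q| = 66 + 9 − 6 = 69.00.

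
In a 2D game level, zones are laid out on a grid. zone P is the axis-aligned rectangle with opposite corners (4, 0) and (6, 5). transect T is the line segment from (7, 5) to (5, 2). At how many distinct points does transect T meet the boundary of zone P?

The segment meets the boundary at (6,3.5).

1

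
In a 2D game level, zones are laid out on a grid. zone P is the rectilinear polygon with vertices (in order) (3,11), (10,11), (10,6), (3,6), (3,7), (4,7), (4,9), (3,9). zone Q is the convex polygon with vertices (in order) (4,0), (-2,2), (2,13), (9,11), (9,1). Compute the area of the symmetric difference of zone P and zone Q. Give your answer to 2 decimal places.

|zone P| = 33, |zone Q| = 105.5, |zone P∩zone Q| = 28.
|zone P △ zone Q| = |zone P| + |zone Q| − 2·|zone P∩zone Q| = 33 + 105.5 − 56 = 82.50.

82.50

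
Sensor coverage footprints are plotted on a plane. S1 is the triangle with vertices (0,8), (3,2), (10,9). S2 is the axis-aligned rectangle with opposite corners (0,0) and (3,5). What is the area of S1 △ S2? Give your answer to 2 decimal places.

42.00

|S1| = 31.5, |S2| = 15, |S1∩S2| = 2.25.
|S1 △ S2| = |S1| + |S2| − 2·|S1∩S2| = 31.5 + 15 − 4.5 = 42.00.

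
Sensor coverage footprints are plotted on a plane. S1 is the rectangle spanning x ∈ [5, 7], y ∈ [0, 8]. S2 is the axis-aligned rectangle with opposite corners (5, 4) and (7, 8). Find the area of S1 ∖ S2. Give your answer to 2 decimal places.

8.00

|S1∩S2|: x∈[5,7], y∈[4,8] → 2·4 = 8.
|S1| = 16.
|S1 ∖ S2| = |S1| − |S1∩S2| = 16 − 8 = 8.00.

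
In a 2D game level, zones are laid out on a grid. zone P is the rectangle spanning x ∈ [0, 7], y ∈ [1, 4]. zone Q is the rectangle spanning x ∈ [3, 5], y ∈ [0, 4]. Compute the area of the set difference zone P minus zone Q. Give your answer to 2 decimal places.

|zone P∩zone Q|: x∈[3,5], y∈[1,4] → 2·3 = 6.
|zone P| = 21.
|zone P ∖ zone Q| = |zone P| − |zone P∩zone Q| = 21 − 6 = 15.00.

15.00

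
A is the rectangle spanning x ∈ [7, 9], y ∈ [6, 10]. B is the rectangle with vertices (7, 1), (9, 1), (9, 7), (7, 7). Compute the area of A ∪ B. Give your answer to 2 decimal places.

By inclusion–exclusion:
Individual areas: |A| = 8, |B| = 12.
|A∩B|: x∈[7,9], y∈[6,7] → 2·1 = 2.
|A ∪ B| = 20 − 2 = 18.00.

18.00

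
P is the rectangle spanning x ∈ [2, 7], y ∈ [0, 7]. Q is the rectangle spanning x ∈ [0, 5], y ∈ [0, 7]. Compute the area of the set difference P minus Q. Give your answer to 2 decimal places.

|P∩Q|: x∈[2,5], y∈[0,7] → 3·7 = 21.
|P| = 35.
|P ∖ Q| = |P| − |P∩Q| = 35 − 21 = 14.00.

14.00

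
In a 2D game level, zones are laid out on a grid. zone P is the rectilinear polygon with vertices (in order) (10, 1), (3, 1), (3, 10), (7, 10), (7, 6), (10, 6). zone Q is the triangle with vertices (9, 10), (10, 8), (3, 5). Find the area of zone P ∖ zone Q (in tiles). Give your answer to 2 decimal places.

47.76

|zone P| = 51, |zone P∩zone Q| = 3.2381.
|zone P ∖ zone Q| = |zone P| − |zone P∩zone Q| = 51 − 3.2381 = 47.76.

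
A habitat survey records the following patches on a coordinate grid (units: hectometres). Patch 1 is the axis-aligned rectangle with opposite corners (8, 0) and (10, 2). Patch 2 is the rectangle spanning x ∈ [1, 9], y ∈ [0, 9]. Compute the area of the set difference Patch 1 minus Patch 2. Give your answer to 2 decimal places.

2.00

|Patch 1∩Patch 2|: x∈[8,9], y∈[0,2] → 1·2 = 2.
|Patch 1| = 4.
|Patch 1 ∖ Patch 2| = |Patch 1| − |Patch 1∩Patch 2| = 4 − 2 = 2.00.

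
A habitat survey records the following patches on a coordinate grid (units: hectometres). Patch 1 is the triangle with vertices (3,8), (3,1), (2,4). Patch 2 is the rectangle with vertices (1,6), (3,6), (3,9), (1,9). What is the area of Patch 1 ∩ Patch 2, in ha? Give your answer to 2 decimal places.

The intersection is the polygon with vertices (3,6), (2.5,6), (3,8).
By the shoelace formula its area is 0.50.

0.50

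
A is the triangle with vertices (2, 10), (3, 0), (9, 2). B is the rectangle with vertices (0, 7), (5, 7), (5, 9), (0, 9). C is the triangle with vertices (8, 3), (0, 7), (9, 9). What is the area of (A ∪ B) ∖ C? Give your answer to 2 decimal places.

|A ∪ B| = 37.9.
|(A ∪ B) ∩ C| = 10.8782.
|(A ∪ B) ∖ C| = 37.9 − 10.8782 = 27.02.

27.02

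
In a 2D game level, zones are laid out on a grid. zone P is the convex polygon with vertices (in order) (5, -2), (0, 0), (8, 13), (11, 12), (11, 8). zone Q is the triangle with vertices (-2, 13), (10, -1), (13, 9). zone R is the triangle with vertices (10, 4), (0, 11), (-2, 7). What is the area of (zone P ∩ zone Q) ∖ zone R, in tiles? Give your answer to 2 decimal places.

28.19

|zone P ∩ zone Q| = 35.3083.
|(zone P ∩ zone Q) ∩ zone R| = 7.1169.
|(zone P ∩ zone Q) ∖ zone R| = 35.3083 − 7.1169 = 28.19.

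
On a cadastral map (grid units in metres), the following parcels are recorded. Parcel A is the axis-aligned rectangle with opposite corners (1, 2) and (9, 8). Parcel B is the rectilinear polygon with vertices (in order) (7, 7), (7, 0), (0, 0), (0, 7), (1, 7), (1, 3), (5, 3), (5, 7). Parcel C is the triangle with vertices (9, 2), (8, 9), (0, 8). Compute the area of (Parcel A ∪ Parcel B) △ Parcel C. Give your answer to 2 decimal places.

47.31

|Parcel A ∪ Parcel B| = 67.
|(Parcel A ∪ Parcel B) ∩ Parcel C| = 24.0952.
|(Parcel A ∪ Parcel B) △ Parcel C| = 67 + 28.5 − 48.1905 = 47.31.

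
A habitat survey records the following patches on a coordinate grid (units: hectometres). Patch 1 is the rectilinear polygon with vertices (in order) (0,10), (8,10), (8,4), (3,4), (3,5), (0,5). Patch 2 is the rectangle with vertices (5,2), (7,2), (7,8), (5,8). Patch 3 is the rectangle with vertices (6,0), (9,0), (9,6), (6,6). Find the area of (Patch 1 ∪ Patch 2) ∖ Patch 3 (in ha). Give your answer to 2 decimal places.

43.00

|Patch 1 ∪ Patch 2| = 49.
|(Patch 1 ∪ Patch 2) ∩ Patch 3| = 6.
|(Patch 1 ∪ Patch 2) ∖ Patch 3| = 49 − 6 = 43.00.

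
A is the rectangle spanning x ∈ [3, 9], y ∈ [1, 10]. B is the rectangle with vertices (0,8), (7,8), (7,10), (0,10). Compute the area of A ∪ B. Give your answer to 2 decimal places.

By inclusion–exclusion:
Individual areas: |A| = 54, |B| = 14.
|A∩B|: x∈[3,7], y∈[8,10] → 4·2 = 8.
|A ∪ B| = 68 − 8 = 60.00.

60.00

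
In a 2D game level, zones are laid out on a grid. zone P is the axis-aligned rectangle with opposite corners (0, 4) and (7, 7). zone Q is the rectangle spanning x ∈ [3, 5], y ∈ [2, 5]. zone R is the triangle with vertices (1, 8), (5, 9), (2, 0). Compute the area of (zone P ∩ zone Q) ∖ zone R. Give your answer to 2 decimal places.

1.50

|zone P ∩ zone Q| = 2.
|(zone P ∩ zone Q) ∩ zone R| = 0.5.
|(zone P ∩ zone Q) ∖ zone R| = 2 − 0.5 = 1.50.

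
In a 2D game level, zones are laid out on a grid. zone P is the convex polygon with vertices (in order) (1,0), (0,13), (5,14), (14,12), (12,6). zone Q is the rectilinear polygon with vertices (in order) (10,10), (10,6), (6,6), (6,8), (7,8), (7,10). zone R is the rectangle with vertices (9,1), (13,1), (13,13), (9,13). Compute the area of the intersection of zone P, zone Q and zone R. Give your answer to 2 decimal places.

The intersection is the polygon with vertices (9,6), (9,10), (10,10), (10,6).
By the shoelace formula its area is 4.00.

4.00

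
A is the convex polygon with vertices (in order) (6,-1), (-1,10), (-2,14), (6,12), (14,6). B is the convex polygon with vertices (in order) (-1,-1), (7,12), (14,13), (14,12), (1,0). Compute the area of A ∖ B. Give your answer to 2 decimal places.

82.84

|A| = 112.5, |A∩B| = 29.6606.
|A ∖ B| = |A| − |A∩B| = 112.5 − 29.6606 = 82.84.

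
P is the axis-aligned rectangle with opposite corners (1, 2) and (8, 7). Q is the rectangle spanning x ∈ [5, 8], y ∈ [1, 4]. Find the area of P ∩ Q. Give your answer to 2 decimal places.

|P∩Q|: x∈[5,8], y∈[2,4] → 3·2 = 6.

6.00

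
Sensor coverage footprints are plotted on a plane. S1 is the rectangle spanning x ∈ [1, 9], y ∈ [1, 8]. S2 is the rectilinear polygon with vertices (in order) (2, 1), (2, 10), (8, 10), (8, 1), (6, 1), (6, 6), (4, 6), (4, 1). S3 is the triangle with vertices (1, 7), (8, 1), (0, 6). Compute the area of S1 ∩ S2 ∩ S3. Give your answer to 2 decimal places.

2.79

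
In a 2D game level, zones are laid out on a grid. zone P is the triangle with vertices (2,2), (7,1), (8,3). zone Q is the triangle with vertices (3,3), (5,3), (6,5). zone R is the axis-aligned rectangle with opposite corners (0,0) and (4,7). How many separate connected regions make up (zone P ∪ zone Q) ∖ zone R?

(zone P ∪ zone Q) ∖ zone R splits into 2 disjoint pieces (area 4.7667, area 1.6667).

2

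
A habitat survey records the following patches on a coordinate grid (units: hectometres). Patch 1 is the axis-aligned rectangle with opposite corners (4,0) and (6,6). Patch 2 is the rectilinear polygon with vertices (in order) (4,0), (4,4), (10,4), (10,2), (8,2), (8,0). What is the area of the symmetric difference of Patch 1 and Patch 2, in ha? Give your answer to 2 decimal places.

16.00

|Patch 1| = 12, |Patch 2| = 20, |Patch 1∩Patch 2| = 8.
|Patch 1 △ Patch 2| = |Patch 1| + |Patch 2| − 2·|Patch 1∩Patch 2| = 12 + 20 − 16 = 16.00.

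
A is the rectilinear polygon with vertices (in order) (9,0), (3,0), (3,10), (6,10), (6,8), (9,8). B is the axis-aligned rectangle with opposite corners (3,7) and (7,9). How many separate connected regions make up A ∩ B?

A ∩ B is a single connected region.

1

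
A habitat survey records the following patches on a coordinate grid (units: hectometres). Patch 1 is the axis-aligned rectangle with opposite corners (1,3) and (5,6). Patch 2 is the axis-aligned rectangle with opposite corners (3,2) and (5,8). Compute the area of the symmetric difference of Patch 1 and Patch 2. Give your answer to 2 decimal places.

|Patch 1∩Patch 2|: x∈[3,5], y∈[3,6] → 2·3 = 6.
|Patch 1 △ Patch 2| = |Patch 1| + |Patch 2| − 2·|Patch 1∩Patch 2| = 12 + 12 − 12 = 12.00.

12.00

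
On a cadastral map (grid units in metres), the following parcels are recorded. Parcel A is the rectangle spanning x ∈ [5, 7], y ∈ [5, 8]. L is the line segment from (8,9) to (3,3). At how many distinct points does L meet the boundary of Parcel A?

2

The segment meets the boundary at (5,5.4), (7,7.8).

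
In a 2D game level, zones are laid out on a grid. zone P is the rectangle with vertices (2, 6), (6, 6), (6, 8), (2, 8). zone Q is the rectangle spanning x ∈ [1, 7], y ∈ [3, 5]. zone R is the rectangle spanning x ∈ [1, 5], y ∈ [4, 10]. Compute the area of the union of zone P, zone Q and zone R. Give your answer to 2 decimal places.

34.00

By inclusion–exclusion:
Individual areas: |zone P| = 8, |zone Q| = 12, |zone R| = 24.
|zone P∩zone Q| = 0 (no overlap).
|zone P∩zone R|: x∈[2,5], y∈[6,8] → 3·2 = 6.
|zone Q∩zone R|: x∈[1,5], y∈[4,5] → 4·1 = 4.
|zone P∩zone Q∩zone R| = 0.
|zone P ∪ zone Q ∪ zone R| = 44 − 10 + 0 = 34.00.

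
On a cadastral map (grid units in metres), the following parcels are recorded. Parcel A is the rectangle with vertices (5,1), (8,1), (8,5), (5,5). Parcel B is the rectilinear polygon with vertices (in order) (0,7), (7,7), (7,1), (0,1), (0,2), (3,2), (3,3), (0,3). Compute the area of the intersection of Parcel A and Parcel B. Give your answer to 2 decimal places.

8.00

The intersection is the polygon with vertices (5,5), (7,5), (7,1), (5,1).
By the shoelace formula its area is 8.00.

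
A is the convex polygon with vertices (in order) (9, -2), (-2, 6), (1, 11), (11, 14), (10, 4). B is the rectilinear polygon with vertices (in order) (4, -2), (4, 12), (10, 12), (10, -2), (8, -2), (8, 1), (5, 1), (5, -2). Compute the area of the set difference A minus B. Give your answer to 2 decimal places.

50.15

|A| = 118.5, |A∩B| = 68.347.
|A ∖ B| = |A| − |A∩B| = 118.5 − 68.347 = 50.15.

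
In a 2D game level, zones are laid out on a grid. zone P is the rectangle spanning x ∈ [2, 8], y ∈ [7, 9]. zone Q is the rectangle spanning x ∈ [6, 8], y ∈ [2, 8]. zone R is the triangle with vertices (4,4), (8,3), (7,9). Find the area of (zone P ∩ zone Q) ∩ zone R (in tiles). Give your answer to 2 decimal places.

The region (zone P ∩ zone Q) ∩ zone R is the polygon with vertices (6,7), (6,7.333), (6.4,8), (7.167,8), (7.333,7).
By the shoelace formula its area is 1.12.

1.12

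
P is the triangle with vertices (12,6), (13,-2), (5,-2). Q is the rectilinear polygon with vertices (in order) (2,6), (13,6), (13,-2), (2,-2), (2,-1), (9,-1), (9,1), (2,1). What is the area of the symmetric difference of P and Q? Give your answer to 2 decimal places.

51.00

|P| = 32, |Q| = 74, |P∩Q| = 27.5.
|P △ Q| = |P| + |Q| − 2·|P∩Q| = 32 + 74 − 55 = 51.00.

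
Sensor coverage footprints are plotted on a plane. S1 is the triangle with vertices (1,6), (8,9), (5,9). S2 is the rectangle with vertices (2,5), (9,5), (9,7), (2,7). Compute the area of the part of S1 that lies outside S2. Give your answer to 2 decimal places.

|S1| = 4.5, |S1∩S2| = 0.3393.
|S1 ∖ S2| = |S1| − |S1∩S2| = 4.5 − 0.3393 = 4.16.

4.16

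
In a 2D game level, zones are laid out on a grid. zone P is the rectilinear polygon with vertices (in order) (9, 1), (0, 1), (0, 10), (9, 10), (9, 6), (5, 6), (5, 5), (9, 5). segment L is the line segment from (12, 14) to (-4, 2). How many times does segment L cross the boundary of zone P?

2

The segment meets the boundary at (0,5), (6.667,10).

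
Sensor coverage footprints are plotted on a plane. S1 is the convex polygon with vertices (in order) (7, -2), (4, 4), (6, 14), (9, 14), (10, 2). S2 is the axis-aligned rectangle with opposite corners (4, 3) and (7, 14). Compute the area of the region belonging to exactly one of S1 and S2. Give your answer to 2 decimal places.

52.50

|S1| = 65, |S2| = 33, |S1∩S2| = 22.75.
|S1 △ S2| = |S1| + |S2| − 2·|S1∩S2| = 65 + 33 − 45.5 = 52.50.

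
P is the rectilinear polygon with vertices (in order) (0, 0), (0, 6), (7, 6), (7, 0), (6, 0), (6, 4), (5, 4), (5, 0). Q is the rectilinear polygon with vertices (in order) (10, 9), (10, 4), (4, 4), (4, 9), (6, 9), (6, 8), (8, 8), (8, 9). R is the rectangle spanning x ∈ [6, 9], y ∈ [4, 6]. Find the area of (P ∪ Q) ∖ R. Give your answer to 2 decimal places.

54.00

|P ∪ Q| = 60.
|(P ∪ Q) ∩ R| = 6.
|(P ∪ Q) ∖ R| = 60 − 6 = 54.00.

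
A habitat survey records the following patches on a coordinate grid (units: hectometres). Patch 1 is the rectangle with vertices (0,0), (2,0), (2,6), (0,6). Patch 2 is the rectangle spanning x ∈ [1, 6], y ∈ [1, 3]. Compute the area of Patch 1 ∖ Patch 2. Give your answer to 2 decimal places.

|Patch 1∩Patch 2|: x∈[1,2], y∈[1,3] → 1·2 = 2.
|Patch 1| = 12.
|Patch 1 ∖ Patch 2| = |Patch 1| − |Patch 1∩Patch 2| = 12 − 2 = 10.00.

10.00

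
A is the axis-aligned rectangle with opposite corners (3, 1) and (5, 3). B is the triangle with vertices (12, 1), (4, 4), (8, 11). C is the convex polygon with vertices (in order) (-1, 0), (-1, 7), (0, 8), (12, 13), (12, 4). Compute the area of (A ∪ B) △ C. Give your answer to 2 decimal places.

81.63

|A ∪ B| = 38.
|(A ∪ B) ∩ C| = 31.9343.
|(A ∪ B) △ C| = 38 + 107.5 − 63.8685 = 81.63.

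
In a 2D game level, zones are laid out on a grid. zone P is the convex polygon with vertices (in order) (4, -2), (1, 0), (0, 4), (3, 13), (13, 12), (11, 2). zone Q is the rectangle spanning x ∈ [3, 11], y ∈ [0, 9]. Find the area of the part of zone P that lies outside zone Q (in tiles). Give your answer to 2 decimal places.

69.00

|zone P| = 137.5, |zone P∩zone Q| = 68.5.
|zone P ∖ zone Q| = |zone P| − |zone P∩zone Q| = 137.5 − 68.5 = 69.00.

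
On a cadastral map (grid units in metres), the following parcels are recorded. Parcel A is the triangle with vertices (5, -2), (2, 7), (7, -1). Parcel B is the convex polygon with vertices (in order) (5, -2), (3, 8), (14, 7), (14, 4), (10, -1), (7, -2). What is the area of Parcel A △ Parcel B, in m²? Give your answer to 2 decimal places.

75.91

|Parcel A| = 10.5, |Parcel B| = 79, |Parcel A∩Parcel B| = 6.7941.
|Parcel A △ Parcel B| = |Parcel A| + |Parcel B| − 2·|Parcel A∩Parcel B| = 10.5 + 79 − 13.5882 = 75.91.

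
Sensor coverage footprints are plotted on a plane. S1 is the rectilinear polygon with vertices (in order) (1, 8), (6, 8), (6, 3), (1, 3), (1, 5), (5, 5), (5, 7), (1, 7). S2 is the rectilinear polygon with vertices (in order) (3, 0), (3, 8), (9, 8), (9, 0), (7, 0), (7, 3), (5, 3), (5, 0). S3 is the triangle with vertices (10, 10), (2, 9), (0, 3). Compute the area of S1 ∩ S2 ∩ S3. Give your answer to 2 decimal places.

The intersection is the polygon with vertices (6,7.2), (5,6.5), (5,7), (3,7), (3,8), (6,8).
By the shoelace formula its area is 3.15.

3.15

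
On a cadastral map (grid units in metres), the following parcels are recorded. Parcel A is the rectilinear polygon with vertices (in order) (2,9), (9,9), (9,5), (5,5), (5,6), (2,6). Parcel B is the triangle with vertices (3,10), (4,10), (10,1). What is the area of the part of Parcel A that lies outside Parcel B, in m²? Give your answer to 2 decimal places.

|Parcel A| = 25, |Parcel A∩Parcel B| = 2.6667.
|Parcel A ∖ Parcel B| = |Parcel A| − |Parcel A∩Parcel B| = 25 − 2.6667 = 22.33.

22.33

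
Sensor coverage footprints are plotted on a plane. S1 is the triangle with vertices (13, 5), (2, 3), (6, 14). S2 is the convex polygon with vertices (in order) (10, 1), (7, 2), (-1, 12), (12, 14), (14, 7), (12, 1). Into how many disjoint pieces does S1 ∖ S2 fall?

S1 ∖ S2 splits into 2 disjoint pieces (area 6.1797, area 0.4601).

2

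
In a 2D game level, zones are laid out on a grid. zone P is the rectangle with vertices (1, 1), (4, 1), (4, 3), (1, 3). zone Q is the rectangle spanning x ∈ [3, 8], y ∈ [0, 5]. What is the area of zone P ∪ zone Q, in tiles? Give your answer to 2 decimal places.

By inclusion–exclusion:
Individual areas: |zone P| = 6, |zone Q| = 25.
|zone P∩zone Q|: x∈[3,4], y∈[1,3] → 1·2 = 2.
|zone P ∪ zone Q| = 31 − 2 = 29.00.

29.00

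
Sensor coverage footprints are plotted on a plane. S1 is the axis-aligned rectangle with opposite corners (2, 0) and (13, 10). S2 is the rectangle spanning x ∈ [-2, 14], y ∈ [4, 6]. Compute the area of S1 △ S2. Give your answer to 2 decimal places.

|S1∩S2|: x∈[2,13], y∈[4,6] → 11·2 = 22.
|S1 △ S2| = |S1| + |S2| − 2·|S1∩S2| = 110 + 32 − 44 = 98.00.

98.00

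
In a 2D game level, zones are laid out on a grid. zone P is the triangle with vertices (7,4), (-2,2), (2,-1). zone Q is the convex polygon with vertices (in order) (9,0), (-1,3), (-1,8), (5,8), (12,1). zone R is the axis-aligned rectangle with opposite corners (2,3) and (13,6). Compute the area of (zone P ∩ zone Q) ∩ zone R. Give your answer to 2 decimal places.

The region (zone P ∩ zone Q) ∩ zone R is the polygon with vertices (6,3), (2.5,3), (7,4).
By the shoelace formula its area is 1.75.

1.75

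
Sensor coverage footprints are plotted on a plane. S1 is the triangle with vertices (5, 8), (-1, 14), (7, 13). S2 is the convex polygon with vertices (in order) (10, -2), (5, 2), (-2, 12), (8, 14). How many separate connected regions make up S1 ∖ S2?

S1 ∖ S2 is a single connected region.

1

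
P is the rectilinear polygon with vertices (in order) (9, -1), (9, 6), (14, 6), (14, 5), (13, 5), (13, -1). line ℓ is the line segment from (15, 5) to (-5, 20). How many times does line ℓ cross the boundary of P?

The segment meets the boundary at (13.667,6), (14,5.75).

2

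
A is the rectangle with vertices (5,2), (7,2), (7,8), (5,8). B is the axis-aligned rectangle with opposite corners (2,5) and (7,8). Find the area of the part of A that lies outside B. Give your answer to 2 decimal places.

6.00

|A∩B|: x∈[5,7], y∈[5,8] → 2·3 = 6.
|A| = 12.
|A ∖ B| = |A| − |A∩B| = 12 − 6 = 6.00.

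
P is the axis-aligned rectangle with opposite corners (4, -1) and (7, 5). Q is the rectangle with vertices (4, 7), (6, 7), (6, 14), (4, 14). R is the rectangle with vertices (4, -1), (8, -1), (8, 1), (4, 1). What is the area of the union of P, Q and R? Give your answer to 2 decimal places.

By inclusion–exclusion:
Individual areas: |P| = 18, |Q| = 14, |R| = 8.
|P∩Q| = 0 (no overlap).
|P∩R|: x∈[4,7], y∈[-1,1] → 3·2 = 6.
|Q∩R| = 0 (no overlap).
|P∩Q∩R| = 0.
|P ∪ Q ∪ R| = 40 − 6 + 0 = 34.00.

34.00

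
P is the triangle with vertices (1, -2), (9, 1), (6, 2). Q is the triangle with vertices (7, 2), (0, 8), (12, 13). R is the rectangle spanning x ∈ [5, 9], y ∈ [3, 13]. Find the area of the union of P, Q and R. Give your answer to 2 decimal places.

73.26

By inclusion–exclusion:
Individual areas: |P| = 8.5, |Q| = 53.5, |R| = 40.
|P∩Q| = 0.
|P∩R| = 0.
|Q∩R| = 28.7418.
|P∩Q∩R| = 0.
|P ∪ Q ∪ R| = 102 − 28.7418 + 0 = 73.26.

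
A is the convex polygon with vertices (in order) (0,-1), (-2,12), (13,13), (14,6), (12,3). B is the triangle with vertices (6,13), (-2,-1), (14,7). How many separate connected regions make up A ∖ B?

3

A ∖ B splits into 3 disjoint pieces (area 28.0048, area 39.9556, area 19.08).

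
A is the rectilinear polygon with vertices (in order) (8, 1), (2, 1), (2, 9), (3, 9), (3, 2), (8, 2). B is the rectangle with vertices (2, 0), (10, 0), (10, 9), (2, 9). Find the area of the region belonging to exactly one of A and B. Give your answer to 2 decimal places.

59.00

|A| = 13, |B| = 72, |A∩B| = 13.
|A △ B| = |A| + |B| − 2·|A∩B| = 13 + 72 − 26 = 59.00.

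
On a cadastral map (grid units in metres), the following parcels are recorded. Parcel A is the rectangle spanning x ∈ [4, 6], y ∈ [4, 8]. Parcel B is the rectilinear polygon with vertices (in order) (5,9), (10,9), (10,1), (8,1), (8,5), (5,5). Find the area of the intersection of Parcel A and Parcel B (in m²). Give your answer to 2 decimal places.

3.00

The intersection is the polygon with vertices (6,8), (6,5), (5,5), (5,8).
By the shoelace formula its area is 3.00.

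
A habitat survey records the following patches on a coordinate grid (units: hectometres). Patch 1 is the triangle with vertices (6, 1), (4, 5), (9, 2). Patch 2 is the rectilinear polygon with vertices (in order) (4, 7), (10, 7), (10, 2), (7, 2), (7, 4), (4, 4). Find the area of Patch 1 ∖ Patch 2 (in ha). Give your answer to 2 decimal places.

5.22

|Patch 1| = 7, |Patch 1∩Patch 2| = 1.7833.
|Patch 1 ∖ Patch 2| = |Patch 1| − |Patch 1∩Patch 2| = 7 − 1.7833 = 5.22.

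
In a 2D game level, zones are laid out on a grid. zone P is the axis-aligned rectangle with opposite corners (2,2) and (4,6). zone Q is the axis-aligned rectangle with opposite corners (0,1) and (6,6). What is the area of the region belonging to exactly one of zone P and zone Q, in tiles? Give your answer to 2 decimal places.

|zone P∩zone Q|: x∈[2,4], y∈[2,6] → 2·4 = 8.
|zone P △ zone Q| = |zone P| + |zone Q| − 2·|zone P∩zone Q| = 8 + 30 − 16 = 22.00.

22.00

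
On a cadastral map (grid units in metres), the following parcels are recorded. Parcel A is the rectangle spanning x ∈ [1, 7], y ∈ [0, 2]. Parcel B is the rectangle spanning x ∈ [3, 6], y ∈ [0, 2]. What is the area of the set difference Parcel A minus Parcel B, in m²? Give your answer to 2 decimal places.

6.00

|Parcel A∩Parcel B|: x∈[3,6], y∈[0,2] → 3·2 = 6.
|Parcel A| = 12.
|Parcel A ∖ Parcel B| = |Parcel A| − |Parcel A∩Parcel B| = 12 − 6 = 6.00.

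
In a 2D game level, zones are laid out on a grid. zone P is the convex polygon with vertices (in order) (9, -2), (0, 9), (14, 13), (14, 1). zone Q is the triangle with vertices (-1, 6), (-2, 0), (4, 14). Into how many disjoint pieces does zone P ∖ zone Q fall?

zone P ∖ zone Q splits into 2 disjoint pieces (area 123.0554, area 0.3984).

2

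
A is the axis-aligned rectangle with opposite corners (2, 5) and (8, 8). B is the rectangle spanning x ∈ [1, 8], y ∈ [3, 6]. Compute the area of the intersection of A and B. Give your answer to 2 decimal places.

6.00

|A∩B|: x∈[2,8], y∈[5,6] → 6·1 = 6.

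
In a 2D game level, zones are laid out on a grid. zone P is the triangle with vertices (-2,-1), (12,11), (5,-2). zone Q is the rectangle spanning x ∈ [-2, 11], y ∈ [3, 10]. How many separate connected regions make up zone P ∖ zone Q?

2

zone P ∖ zone Q splits into 2 disjoint pieces (area 28.8974, area 0.5119).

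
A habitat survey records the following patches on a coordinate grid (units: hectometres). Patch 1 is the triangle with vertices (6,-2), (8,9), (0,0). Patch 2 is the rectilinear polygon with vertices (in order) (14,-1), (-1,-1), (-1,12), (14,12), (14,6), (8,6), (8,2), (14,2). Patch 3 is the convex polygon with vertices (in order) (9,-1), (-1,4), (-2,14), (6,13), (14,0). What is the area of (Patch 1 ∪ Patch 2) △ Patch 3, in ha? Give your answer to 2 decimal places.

|Patch 1 ∪ Patch 2| = 172.5909.
|(Patch 1 ∪ Patch 2) ∩ Patch 3| = 109.0385.
|(Patch 1 ∪ Patch 2) △ Patch 3| = 172.5909 + 138.5 − 218.0769 = 93.01.

93.01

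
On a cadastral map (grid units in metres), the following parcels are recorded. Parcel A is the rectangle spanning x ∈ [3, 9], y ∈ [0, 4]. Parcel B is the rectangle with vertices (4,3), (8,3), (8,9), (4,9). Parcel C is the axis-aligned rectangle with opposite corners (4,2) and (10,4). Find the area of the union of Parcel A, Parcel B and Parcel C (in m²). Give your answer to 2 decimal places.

46.00

By inclusion–exclusion:
Individual areas: |Parcel A| = 24, |Parcel B| = 24, |Parcel C| = 12.
|Parcel A∩Parcel B|: x∈[4,8], y∈[3,4] → 4·1 = 4.
|Parcel A∩Parcel C|: x∈[4,9], y∈[2,4] → 5·2 = 10.
|Parcel B∩Parcel C|: x∈[4,8], y∈[3,4] → 4·1 = 4.
|Parcel A∩Parcel B∩Parcel C| = 4.
|Parcel A ∪ Parcel B ∪ Parcel C| = 60 − 18 + 4 = 46.00.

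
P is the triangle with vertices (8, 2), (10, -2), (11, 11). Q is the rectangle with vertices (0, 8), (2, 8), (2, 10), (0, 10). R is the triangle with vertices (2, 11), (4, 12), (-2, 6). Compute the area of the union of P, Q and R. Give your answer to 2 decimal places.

By inclusion–exclusion:
Individual areas: |P| = 15, |Q| = 4, |R| = 3.
|P∩Q| = 0.
|P∩R| = 0.
|Q∩R| = 1.1.
|P∩Q∩R| = 0.
|P ∪ Q ∪ R| = 22 − 1.1 + 0 = 20.90.

20.90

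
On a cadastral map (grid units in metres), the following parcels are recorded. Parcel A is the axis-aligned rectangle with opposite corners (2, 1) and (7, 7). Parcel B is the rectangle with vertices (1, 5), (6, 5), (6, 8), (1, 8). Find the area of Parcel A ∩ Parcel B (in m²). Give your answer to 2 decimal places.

8.00

|Parcel A∩Parcel B|: x∈[2,6], y∈[5,7] → 4·2 = 8.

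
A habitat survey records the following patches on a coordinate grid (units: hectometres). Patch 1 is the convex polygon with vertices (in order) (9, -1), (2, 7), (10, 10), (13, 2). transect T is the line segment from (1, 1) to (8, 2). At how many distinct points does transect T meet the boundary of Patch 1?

The segment meets the boundary at (6.556,1.794).

1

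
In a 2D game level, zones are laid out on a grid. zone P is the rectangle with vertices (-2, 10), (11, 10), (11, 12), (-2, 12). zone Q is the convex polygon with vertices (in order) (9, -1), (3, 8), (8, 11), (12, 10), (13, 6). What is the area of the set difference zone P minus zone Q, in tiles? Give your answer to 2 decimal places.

23.29

|zone P| = 26, |zone P∩zone Q| = 2.7083.
|zone P ∖ zone Q| = |zone P| − |zone P∩zone Q| = 26 − 2.7083 = 23.29.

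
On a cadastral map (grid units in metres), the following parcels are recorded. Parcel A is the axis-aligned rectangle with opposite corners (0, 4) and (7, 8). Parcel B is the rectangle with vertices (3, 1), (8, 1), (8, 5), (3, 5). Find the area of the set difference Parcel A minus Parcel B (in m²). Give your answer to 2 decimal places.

|Parcel A∩Parcel B|: x∈[3,7], y∈[4,5] → 4·1 = 4.
|Parcel A| = 28.
|Parcel A ∖ Parcel B| = |Parcel A| − |Parcel A∩Parcel B| = 28 − 4 = 24.00.

24.00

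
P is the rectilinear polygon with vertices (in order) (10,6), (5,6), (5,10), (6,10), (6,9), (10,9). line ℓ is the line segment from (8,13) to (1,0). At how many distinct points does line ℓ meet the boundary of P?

2

The segment meets the boundary at (5,7.429), (6,9.286).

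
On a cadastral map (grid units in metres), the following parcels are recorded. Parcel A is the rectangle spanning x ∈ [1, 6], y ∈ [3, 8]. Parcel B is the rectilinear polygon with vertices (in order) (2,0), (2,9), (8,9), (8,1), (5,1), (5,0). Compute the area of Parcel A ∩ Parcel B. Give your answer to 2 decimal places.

20.00

The intersection is the polygon with vertices (6,8), (6,3), (2,3), (2,8).
By the shoelace formula its area is 20.00.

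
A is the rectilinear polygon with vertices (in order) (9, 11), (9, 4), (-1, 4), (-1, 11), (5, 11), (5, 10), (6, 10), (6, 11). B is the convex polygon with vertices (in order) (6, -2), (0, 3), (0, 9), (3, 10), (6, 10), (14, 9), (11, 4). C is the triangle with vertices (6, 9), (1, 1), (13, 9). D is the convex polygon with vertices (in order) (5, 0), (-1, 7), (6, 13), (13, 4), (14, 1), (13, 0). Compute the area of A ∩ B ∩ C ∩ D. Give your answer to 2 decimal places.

The intersection is the polygon with vertices (6,9), (9,9), (9,6.333), (5.5,4), (2.875,4).
By the shoelace formula its area is 18.73.

18.73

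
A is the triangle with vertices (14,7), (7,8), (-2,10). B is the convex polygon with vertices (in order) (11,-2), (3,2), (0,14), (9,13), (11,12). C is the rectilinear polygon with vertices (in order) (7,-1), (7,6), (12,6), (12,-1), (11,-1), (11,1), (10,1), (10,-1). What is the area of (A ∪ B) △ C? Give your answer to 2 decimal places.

|A ∪ B| = 122.8745.
|(A ∪ B) ∩ C| = 25.
|(A ∪ B) △ C| = 122.8745 + 33 − 50 = 105.87.

105.87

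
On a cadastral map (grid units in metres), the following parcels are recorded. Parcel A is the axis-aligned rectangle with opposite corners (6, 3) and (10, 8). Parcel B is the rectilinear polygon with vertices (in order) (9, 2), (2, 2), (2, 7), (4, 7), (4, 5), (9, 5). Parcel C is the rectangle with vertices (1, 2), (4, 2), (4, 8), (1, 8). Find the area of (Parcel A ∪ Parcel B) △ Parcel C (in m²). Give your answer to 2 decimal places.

|Parcel A ∪ Parcel B| = 39.
|(Parcel A ∪ Parcel B) ∩ Parcel C| = 10.
|(Parcel A ∪ Parcel B) △ Parcel C| = 39 + 18 − 20 = 37.00.

37.00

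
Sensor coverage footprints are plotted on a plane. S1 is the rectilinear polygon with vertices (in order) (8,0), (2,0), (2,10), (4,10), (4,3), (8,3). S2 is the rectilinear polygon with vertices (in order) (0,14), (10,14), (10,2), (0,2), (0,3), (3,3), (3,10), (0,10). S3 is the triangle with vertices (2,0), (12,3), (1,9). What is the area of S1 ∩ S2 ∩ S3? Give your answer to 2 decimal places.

10.64

The intersection is the polygon with vertices (3,3), (3,7.909), (4,7.364), (4,3), (8,3), (8,2), (2,2), (2,3).
By the shoelace formula its area is 10.64.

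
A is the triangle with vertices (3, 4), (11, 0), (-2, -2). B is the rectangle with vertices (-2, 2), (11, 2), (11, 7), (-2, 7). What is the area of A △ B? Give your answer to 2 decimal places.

|A| = 34, |B| = 65, |A∩B| = 5.6667.
|A △ B| = |A| + |B| − 2·|A∩B| = 34 + 65 − 11.3333 = 87.67.

87.67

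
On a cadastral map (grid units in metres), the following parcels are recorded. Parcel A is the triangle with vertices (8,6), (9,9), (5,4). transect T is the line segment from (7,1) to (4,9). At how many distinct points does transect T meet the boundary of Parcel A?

2

The segment meets the boundary at (5.596,4.745), (5.7,4.467).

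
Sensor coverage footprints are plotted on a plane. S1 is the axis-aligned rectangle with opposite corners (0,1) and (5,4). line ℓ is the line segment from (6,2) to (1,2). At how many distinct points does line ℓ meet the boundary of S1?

1

The segment meets the boundary at (5,2).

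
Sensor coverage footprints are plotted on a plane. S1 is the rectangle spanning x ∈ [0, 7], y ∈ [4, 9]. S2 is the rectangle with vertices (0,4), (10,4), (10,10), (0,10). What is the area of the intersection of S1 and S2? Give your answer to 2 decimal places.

35.00

|S1∩S2|: x∈[0,7], y∈[4,9] → 7·5 = 35.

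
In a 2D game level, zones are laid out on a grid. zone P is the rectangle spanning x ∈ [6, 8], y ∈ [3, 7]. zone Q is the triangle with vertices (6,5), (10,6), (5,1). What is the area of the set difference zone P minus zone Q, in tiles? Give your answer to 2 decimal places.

4.00

|zone P| = 8, |zone P∩zone Q| = 4.
|zone P ∖ zone Q| = |zone P| − |zone P∩zone Q| = 8 − 4 = 4.00.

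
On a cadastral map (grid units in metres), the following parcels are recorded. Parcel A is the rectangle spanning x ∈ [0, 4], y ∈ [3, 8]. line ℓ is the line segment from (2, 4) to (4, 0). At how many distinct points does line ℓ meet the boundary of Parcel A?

The segment meets the boundary at (2.5,3).

1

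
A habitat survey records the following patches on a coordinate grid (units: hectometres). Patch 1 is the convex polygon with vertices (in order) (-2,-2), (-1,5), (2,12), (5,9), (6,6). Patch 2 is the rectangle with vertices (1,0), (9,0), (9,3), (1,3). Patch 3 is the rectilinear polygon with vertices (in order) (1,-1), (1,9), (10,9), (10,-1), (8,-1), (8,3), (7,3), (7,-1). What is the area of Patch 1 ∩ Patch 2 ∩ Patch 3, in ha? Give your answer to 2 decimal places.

2.00

The intersection is the polygon with vertices (1,3), (3,3), (1,1).
By the shoelace formula its area is 2.00.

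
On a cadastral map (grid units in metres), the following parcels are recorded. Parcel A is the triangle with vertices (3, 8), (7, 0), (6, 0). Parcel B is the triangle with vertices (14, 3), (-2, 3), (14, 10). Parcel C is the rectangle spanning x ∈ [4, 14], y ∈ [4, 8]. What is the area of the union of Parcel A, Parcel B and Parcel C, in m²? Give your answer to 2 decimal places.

65.20

By inclusion–exclusion:
Individual areas: |Parcel A| = 4, |Parcel B| = 56, |Parcel C| = 40.
|Parcel A∩Parcel B| = 1.214.
|Parcel A∩Parcel C| = 0.6667.
|Parcel B∩Parcel C| = 33.5536.
|Parcel A∩Parcel B∩Parcel C| = 0.6378.
|Parcel A ∪ Parcel B ∪ Parcel C| = 100 − 35.4343 + 0.6378 = 65.20.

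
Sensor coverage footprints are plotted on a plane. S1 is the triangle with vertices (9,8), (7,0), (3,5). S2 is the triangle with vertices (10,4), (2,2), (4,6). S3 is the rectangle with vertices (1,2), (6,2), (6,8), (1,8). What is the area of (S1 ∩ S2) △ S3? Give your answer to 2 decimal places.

|S1 ∩ S2| = 9.376.
|(S1 ∩ S2) ∩ S3| = 5.858.
|(S1 ∩ S2) △ S3| = 9.376 + 30 − 11.716 = 27.66.

27.66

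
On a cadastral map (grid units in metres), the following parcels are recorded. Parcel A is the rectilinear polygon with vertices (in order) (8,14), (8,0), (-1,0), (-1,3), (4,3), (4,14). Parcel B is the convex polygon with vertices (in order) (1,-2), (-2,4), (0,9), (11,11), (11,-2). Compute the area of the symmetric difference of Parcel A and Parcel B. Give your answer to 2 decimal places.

|Parcel A| = 71, |Parcel B| = 140, |Parcel A∩Parcel B| = 54.3636.
|Parcel A △ Parcel B| = |Parcel A| + |Parcel B| − 2·|Parcel A∩Parcel B| = 71 + 140 − 108.7273 = 102.27.

102.27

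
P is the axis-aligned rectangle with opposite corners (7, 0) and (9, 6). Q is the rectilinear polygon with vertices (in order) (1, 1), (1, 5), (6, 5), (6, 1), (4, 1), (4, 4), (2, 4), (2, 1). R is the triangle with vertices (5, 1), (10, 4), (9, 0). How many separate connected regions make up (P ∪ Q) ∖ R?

(P ∪ Q) ∖ R splits into 3 disjoint pieces (area 6.4, area 0.5, area 13.7).

3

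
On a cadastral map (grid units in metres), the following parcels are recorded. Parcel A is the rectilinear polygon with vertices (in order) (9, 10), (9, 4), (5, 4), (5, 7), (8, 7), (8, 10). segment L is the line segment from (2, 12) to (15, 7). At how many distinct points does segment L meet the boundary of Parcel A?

2

The segment meets the boundary at (9,9.308), (8,9.692).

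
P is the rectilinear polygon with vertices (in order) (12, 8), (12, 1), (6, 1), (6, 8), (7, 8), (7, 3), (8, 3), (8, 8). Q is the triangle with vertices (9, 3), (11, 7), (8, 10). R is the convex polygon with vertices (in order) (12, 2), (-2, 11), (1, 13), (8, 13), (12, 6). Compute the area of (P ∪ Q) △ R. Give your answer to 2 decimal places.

|P ∪ Q| = 38.7143.
|(P ∪ Q) ∩ R| = 21.8929.
|(P ∪ Q) △ R| = 38.7143 + 74 − 43.7857 = 68.93.

68.93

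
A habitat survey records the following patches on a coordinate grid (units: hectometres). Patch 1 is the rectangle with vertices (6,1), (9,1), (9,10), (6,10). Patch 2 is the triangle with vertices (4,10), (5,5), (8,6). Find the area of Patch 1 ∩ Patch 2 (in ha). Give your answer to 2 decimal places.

2.67

The intersection is the polygon with vertices (6,8), (8,6), (6,5.333).
By the shoelace formula its area is 2.67.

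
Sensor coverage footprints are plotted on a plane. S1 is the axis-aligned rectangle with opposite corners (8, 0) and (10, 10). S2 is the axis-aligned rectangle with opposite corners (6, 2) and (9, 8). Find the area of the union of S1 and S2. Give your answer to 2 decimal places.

By inclusion–exclusion:
Individual areas: |S1| = 20, |S2| = 18.
|S1∩S2|: x∈[8,9], y∈[2,8] → 1·6 = 6.
|S1 ∪ S2| = 38 − 6 = 32.00.

32.00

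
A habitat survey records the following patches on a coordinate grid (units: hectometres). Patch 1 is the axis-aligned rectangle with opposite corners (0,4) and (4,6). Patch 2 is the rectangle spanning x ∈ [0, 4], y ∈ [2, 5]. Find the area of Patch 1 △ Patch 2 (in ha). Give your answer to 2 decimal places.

|Patch 1∩Patch 2|: x∈[0,4], y∈[4,5] → 4·1 = 4.
|Patch 1 △ Patch 2| = |Patch 1| + |Patch 2| − 2·|Patch 1∩Patch 2| = 8 + 12 − 8 = 12.00.

12.00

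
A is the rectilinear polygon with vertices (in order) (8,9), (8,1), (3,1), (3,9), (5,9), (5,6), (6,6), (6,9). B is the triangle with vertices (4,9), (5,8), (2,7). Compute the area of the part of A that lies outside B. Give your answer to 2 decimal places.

35.33

|A| = 37, |A∩B| = 1.6667.
|A ∖ B| = |A| − |A∩B| = 37 − 1.6667 = 35.33.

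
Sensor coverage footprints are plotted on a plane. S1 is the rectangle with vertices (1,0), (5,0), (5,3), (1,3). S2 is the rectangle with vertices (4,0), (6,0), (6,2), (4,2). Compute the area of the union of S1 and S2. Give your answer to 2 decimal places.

14.00

By inclusion–exclusion:
Individual areas: |S1| = 12, |S2| = 4.
|S1∩S2|: x∈[4,5], y∈[0,2] → 1·2 = 2.
|S1 ∪ S2| = 16 − 2 = 14.00.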